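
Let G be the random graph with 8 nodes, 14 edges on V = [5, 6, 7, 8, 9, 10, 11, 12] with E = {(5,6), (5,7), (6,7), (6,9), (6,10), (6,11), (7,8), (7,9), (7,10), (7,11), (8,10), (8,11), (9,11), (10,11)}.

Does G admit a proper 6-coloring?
A valid 6-coloring: color 1: [7, 12]; color 2: [5, 11]; color 3: [6, 8]; color 4: [9, 10].
(χ(G) = 4 ≤ 6.)

Yes, G is 6-colorable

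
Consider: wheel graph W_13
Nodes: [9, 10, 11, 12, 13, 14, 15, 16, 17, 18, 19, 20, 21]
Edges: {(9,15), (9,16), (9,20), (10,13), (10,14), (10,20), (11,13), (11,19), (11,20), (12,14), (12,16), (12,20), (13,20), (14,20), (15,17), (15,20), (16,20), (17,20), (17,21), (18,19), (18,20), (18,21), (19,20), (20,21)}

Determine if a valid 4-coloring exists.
A valid 4-coloring: color 1: [20]; color 2: [9, 10, 11, 12, 17, 18]; color 3: [13, 14, 15, 16, 19, 21].
(χ(G) = 3 ≤ 4.)

Yes, G is 4-colorable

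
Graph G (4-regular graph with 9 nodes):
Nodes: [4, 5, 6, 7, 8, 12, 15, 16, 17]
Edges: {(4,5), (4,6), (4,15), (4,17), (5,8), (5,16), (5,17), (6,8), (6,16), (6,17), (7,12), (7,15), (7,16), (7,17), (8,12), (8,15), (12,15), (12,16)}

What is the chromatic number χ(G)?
χ(G) = 3

Clique number ω(G) = 3 (lower bound: χ ≥ ω).
The clique on [4, 5, 17] has size 3, forcing χ ≥ 3, and the coloring below uses 3 colors, so χ(G) = 3.
A valid 3-coloring: color 1: [4, 7, 8]; color 2: [5, 6, 12]; color 3: [15, 16, 17].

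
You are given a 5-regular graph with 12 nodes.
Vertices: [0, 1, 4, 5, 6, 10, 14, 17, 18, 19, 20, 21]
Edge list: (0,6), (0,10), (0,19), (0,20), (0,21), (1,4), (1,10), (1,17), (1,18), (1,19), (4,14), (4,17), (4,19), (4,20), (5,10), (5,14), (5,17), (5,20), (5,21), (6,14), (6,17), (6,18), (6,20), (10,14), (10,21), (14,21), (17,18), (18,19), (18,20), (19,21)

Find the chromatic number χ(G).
χ(G) = 4

Clique number ω(G) = 4 (lower bound: χ ≥ ω).
The clique on [5, 10, 14, 21] has size 4, forcing χ ≥ 4, and the coloring below uses 4 colors, so χ(G) = 4.
A valid 4-coloring: color 1: [0, 14, 18]; color 2: [4, 5, 6]; color 3: [1, 20, 21]; color 4: [10, 17, 19].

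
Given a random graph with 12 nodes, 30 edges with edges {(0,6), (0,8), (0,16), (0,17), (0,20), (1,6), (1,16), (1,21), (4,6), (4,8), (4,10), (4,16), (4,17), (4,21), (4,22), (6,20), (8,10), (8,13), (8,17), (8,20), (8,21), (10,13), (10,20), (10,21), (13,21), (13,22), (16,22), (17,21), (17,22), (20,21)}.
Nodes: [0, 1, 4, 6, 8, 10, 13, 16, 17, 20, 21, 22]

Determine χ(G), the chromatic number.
Clique number ω(G) = 4 (lower bound: χ ≥ ω).
The clique on [4, 8, 17, 21] has size 4, forcing χ ≥ 4, and the coloring below uses 4 colors, so χ(G) = 4.
A valid 4-coloring: color 1: [0, 21, 22]; color 2: [1, 4, 13, 20]; color 3: [6, 8, 16]; color 4: [10, 17].

χ(G) = 4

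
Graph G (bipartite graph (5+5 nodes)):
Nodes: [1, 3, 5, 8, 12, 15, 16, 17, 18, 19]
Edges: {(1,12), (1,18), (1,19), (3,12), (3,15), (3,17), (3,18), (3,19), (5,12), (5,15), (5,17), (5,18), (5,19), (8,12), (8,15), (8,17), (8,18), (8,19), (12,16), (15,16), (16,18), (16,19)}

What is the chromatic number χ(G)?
Clique number ω(G) = 2 (lower bound: χ ≥ ω).
The graph is bipartite (no odd cycle), so 2 colors suffice: χ(G) = 2.
A valid 2-coloring: color 1: [1, 3, 5, 8, 16]; color 2: [12, 15, 17, 18, 19].

χ(G) = 2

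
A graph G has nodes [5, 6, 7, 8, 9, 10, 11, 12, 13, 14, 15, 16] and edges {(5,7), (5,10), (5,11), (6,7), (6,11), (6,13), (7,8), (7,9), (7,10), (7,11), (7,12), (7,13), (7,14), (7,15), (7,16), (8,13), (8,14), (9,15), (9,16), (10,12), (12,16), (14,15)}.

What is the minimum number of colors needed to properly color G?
χ(G) = 4

Clique number ω(G) = 3 (lower bound: χ ≥ ω).
Odd cycle [9, 15, 14, 8, 13, 6, 11, 5, 10, 12, 16] needs 3 colors (χ ≥ 3).
Vertex 7 is adjacent to every vertex of [5, 6, 8, 9, 10, 11, 12, 13, 14, 15, 16], which already need 3 colors among themselves, so 7 needs a new color (χ ≥ 4).
The coloring below uses 4 colors, so χ(G) = 4.
A valid 4-coloring: color 1: [7]; color 2: [9, 11, 12, 13, 14]; color 3: [5, 6, 8, 15, 16]; color 4: [10].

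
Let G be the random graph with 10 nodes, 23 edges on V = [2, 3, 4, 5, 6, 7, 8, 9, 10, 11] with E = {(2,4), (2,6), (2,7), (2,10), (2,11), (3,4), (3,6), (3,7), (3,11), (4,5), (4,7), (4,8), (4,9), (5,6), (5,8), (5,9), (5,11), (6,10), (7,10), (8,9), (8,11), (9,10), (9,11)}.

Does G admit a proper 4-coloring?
A valid 4-coloring: color 1: [4, 10, 11]; color 2: [5, 7]; color 3: [6, 9]; color 4: [2, 3, 8].
(χ(G) = 4 ≤ 4.)

Yes, G is 4-colorable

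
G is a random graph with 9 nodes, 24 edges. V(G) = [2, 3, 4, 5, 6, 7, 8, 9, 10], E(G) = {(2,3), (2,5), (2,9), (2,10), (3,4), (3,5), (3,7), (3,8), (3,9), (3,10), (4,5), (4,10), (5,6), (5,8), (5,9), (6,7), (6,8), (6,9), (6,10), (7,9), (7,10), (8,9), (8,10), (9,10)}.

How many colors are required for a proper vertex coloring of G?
Clique number ω(G) = 4 (lower bound: χ ≥ ω).
The clique on [3, 8, 9, 10] has size 4, forcing χ ≥ 4, and the coloring below uses 4 colors, so χ(G) = 4.
A valid 4-coloring: color 1: [3, 6]; color 2: [4, 9]; color 3: [5, 10]; color 4: [2, 7, 8].

χ(G) = 4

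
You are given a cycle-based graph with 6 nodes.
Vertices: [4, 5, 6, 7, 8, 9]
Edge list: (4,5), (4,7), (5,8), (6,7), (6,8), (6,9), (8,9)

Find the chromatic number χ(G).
χ(G) = 3

Clique number ω(G) = 3 (lower bound: χ ≥ ω).
The clique on [6, 8, 9] has size 3, forcing χ ≥ 3, and the coloring below uses 3 colors, so χ(G) = 3.
A valid 3-coloring: color 1: [4, 8]; color 2: [5, 6]; color 3: [7, 9].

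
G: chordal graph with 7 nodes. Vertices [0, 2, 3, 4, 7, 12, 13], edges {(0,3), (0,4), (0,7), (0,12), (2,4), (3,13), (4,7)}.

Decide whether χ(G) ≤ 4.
A valid 4-coloring: color 1: [0, 2, 13]; color 2: [3, 4, 12]; color 3: [7].
(χ(G) = 3 ≤ 4.)

Yes, G is 4-colorable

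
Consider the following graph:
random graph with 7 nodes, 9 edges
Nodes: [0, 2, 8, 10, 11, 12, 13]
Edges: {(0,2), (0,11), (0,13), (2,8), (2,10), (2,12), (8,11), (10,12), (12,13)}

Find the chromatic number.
χ(G) = 3

Clique number ω(G) = 3 (lower bound: χ ≥ ω).
The clique on [2, 10, 12] has size 3, forcing χ ≥ 3, and the coloring below uses 3 colors, so χ(G) = 3.
A valid 3-coloring: color 1: [2, 11, 13]; color 2: [0, 8, 12]; color 3: [10].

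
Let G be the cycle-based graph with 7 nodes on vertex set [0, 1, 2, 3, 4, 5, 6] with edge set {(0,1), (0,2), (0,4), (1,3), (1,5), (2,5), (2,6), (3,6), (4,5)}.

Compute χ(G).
Clique number ω(G) = 2 (lower bound: χ ≥ ω).
Odd cycle [5, 1, 3, 6, 2] needs 3 colors (χ ≥ 3).
The coloring below uses 3 colors, so χ(G) = 3.
A valid 3-coloring: color 1: [1, 2, 4]; color 2: [0, 5, 6]; color 3: [3].

χ(G) = 3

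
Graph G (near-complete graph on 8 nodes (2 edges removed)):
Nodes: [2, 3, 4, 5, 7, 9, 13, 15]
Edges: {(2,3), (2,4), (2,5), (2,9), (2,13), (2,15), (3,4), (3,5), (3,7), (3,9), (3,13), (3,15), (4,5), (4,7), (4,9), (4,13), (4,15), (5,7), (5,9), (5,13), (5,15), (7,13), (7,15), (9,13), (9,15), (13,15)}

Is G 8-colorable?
Yes, G is 8-colorable

A valid 8-coloring: color 1: [5]; color 2: [13]; color 3: [3]; color 4: [15]; color 5: [4]; color 6: [7, 9]; color 7: [2].
(χ(G) = 7 ≤ 8.)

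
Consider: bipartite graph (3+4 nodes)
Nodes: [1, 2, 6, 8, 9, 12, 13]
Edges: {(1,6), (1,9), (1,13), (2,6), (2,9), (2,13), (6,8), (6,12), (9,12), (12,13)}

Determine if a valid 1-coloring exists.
No, G is not 1-colorable

Edge (1,9) forces its endpoints to differ, so 1 color is not enough.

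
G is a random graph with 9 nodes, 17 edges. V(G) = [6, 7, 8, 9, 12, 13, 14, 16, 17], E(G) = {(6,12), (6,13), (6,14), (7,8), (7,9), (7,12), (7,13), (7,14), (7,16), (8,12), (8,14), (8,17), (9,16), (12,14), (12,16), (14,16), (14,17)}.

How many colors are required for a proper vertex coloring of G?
χ(G) = 4

Clique number ω(G) = 4 (lower bound: χ ≥ ω).
The clique on [7, 8, 12, 14] has size 4, forcing χ ≥ 4, and the coloring below uses 4 colors, so χ(G) = 4.
A valid 4-coloring: color 1: [6, 7, 17]; color 2: [9, 13, 14]; color 3: [12]; color 4: [8, 16].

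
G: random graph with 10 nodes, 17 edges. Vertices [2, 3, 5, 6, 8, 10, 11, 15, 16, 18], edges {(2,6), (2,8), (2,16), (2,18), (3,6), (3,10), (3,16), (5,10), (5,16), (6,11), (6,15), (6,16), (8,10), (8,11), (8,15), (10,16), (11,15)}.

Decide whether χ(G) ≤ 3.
No, G is not 3-colorable

Suppose a proper 3-coloring c exists. The clique [2, 6, 16] takes 3 distinct colors; by symmetry let c(2) = 1, c(6) = 2, c(16) = 3.
- Vertex 3: neighbors [6, 16] already have colors [2, 3] ⇒ c(3) = 1.
- Vertex 10: neighbors [3, 16] already have colors [1, 3] ⇒ c(10) = 2.
- Vertex 8: neighbors [2, 10] already have colors [1, 2] ⇒ c(8) = 3.
- Vertex 11: neighbors [6, 8] already have colors [2, 3] ⇒ c(11) = 1.
- Vertex 15: neighbors [11, 6, 8] already have colors [1, 2, 3] — all 3 colors blocked. Contradiction.
The forced assignments end in a contradiction, so G has no proper 3-coloring (χ ≥ 4).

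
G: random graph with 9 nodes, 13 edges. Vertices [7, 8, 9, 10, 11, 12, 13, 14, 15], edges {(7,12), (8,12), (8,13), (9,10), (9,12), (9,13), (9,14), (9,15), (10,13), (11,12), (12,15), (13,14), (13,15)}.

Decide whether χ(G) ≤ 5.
Yes, G is 5-colorable

A valid 5-coloring: color 1: [12, 13]; color 2: [7, 8, 9, 11]; color 3: [10, 14, 15].
(χ(G) = 3 ≤ 5.)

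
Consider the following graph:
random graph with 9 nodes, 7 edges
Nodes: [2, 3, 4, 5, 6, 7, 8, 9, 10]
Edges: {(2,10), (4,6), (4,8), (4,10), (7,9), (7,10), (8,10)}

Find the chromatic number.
Clique number ω(G) = 3 (lower bound: χ ≥ ω).
The clique on [4, 8, 10] has size 3, forcing χ ≥ 3, and the coloring below uses 3 colors, so χ(G) = 3.
A valid 3-coloring: color 1: [3, 5, 6, 9, 10]; color 2: [2, 4, 7]; color 3: [8].

χ(G) = 3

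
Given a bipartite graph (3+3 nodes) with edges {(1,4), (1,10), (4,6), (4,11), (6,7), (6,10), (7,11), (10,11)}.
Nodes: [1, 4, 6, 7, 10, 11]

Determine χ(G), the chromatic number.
Clique number ω(G) = 2 (lower bound: χ ≥ ω).
The graph is bipartite (no odd cycle), so 2 colors suffice: χ(G) = 2.
A valid 2-coloring: color 1: [4, 7, 10]; color 2: [1, 6, 11].

χ(G) = 2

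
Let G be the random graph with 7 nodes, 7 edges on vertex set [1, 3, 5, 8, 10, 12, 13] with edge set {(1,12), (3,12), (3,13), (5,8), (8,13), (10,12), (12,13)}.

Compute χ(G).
Clique number ω(G) = 3 (lower bound: χ ≥ ω).
The clique on [3, 12, 13] has size 3, forcing χ ≥ 3, and the coloring below uses 3 colors, so χ(G) = 3.
A valid 3-coloring: color 1: [8, 12]; color 2: [1, 5, 10, 13]; color 3: [3].

χ(G) = 3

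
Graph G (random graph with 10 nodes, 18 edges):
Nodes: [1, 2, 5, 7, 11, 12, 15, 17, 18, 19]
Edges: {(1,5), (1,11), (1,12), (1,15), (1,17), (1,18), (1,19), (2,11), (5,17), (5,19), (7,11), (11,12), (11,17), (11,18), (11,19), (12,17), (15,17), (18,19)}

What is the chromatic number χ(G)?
χ(G) = 4

Clique number ω(G) = 4 (lower bound: χ ≥ ω).
The clique on [1, 11, 12, 17] has size 4, forcing χ ≥ 4, and the coloring below uses 4 colors, so χ(G) = 4.
A valid 4-coloring: color 1: [5, 11, 15]; color 2: [1, 2, 7]; color 3: [17, 19]; color 4: [12, 18].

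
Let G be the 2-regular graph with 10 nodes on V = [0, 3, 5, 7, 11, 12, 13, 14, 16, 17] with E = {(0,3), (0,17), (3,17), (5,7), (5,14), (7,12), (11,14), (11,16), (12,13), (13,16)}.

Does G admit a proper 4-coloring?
A valid 4-coloring: color 1: [3, 5, 12, 16]; color 2: [7, 11, 13, 17]; color 3: [0, 14].
(χ(G) = 3 ≤ 4.)

Yes, G is 4-colorable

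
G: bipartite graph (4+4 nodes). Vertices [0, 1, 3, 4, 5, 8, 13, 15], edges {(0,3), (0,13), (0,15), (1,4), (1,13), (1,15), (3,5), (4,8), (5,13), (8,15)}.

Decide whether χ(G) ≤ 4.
Yes, G is 4-colorable

A valid 4-coloring: color 1: [0, 1, 5, 8]; color 2: [3, 4, 13, 15].
(χ(G) = 2 ≤ 4.)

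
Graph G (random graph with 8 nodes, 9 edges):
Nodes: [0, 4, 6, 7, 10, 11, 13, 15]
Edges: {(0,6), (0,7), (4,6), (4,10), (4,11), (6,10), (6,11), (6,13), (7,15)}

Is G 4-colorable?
Yes, G is 4-colorable

A valid 4-coloring: color 1: [6, 7]; color 2: [0, 4, 13, 15]; color 3: [10, 11].
(χ(G) = 3 ≤ 4.)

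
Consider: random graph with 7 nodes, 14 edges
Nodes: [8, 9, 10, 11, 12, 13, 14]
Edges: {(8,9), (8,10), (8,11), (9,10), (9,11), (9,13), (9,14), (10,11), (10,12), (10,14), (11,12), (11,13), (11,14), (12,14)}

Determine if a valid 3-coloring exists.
No, G is not 3-colorable

The clique on vertices [8, 9, 10, 11] has size 4 > 3, so it alone needs 4 colors.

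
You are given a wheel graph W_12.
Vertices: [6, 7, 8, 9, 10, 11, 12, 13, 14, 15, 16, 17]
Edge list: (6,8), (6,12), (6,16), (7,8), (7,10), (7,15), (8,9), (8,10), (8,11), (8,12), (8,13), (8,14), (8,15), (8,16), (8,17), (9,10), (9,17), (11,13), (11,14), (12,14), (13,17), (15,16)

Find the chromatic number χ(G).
Clique number ω(G) = 3 (lower bound: χ ≥ ω).
Odd cycle [17, 9, 10, 7, 15, 16, 6, 12, 14, 11, 13] needs 3 colors (χ ≥ 3).
Vertex 8 is adjacent to every vertex of [6, 7, 9, 10, 11, 12, 13, 14, 15, 16, 17], which already need 3 colors among themselves, so 8 needs a new color (χ ≥ 4).
The coloring below uses 4 colors, so χ(G) = 4.
A valid 4-coloring: color 1: [8]; color 2: [6, 10, 11, 15, 17]; color 3: [7, 9, 12, 13, 16]; color 4: [14].

χ(G) = 4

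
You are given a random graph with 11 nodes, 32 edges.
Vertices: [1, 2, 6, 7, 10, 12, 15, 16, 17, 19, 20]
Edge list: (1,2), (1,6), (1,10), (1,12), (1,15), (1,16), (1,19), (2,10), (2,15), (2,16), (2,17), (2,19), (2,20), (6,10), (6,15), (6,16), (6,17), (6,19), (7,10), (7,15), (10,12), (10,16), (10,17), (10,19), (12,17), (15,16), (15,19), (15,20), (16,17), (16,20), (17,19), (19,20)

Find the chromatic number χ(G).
χ(G) = 4

Clique number ω(G) = 4 (lower bound: χ ≥ ω).
The clique on [1, 2, 10, 16] has size 4, forcing χ ≥ 4, and the coloring below uses 4 colors, so χ(G) = 4.
A valid 4-coloring: color 1: [10, 15]; color 2: [7, 12, 16, 19]; color 3: [2, 6]; color 4: [1, 17, 20].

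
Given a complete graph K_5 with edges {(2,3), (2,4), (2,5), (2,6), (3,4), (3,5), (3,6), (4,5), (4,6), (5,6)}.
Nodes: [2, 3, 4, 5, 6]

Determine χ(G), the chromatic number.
Clique number ω(G) = 5 (lower bound: χ ≥ ω).
The clique on [2, 3, 4, 5, 6] has size 5, forcing χ ≥ 5, and the coloring below uses 5 colors, so χ(G) = 5.
A valid 5-coloring: color 1: [2]; color 2: [6]; color 3: [3]; color 4: [5]; color 5: [4].

χ(G) = 5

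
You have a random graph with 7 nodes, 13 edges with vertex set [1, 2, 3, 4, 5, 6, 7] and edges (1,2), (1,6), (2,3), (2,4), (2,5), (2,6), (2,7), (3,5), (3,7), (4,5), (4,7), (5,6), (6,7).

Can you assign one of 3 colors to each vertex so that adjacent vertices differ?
Yes, G is 3-colorable

A valid 3-coloring: color 1: [2]; color 2: [1, 5, 7]; color 3: [3, 4, 6].
(χ(G) = 3 ≤ 3.)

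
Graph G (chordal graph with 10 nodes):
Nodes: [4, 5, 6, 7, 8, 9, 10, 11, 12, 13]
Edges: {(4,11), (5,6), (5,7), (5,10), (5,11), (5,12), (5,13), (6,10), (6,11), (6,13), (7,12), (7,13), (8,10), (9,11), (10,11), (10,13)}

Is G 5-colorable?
A valid 5-coloring: color 1: [4, 5, 8, 9]; color 2: [7, 10]; color 3: [11, 12, 13]; color 4: [6].
(χ(G) = 4 ≤ 5.)

Yes, G is 5-colorable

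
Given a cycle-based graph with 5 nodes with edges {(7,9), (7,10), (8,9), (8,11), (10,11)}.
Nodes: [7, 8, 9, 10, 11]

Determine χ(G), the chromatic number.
Clique number ω(G) = 2 (lower bound: χ ≥ ω).
Odd cycle [11, 8, 9, 7, 10] needs 3 colors (χ ≥ 3).
The coloring below uses 3 colors, so χ(G) = 3.
A valid 3-coloring: color 1: [7, 11]; color 2: [8, 10]; color 3: [9].

χ(G) = 3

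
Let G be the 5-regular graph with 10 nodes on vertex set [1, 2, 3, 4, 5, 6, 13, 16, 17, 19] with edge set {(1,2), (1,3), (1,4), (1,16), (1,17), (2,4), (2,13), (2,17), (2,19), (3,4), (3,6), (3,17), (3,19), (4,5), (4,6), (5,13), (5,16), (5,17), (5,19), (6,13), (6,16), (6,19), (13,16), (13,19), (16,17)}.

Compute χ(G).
χ(G) = 4

Clique number ω(G) = 3 (lower bound: χ ≥ ω).
Suppose a proper 3-coloring c exists. The clique [1, 2, 4] takes 3 distinct colors; by symmetry let c(1) = 1, c(2) = 2, c(4) = 3.
- Vertex 3: neighbors [1, 4] already have colors [1, 3] ⇒ c(3) = 2.
- Vertex 6: neighbors [3, 4] already have colors [2, 3] ⇒ c(6) = 1.
- Vertex 13: neighbors [6, 2] already have colors [1, 2] ⇒ c(13) = 3.
- Vertex 19: neighbors [6, 2, 13] already have colors [1, 2, 3] — all 3 colors blocked. Contradiction.
The forced assignments end in a contradiction, so G has no proper 3-coloring (χ ≥ 4).
The coloring below uses 4 colors, so χ(G) = 4.
A valid 4-coloring: color 1: [1, 5, 6]; color 2: [4, 17, 19]; color 3: [3, 13]; color 4: [2, 16].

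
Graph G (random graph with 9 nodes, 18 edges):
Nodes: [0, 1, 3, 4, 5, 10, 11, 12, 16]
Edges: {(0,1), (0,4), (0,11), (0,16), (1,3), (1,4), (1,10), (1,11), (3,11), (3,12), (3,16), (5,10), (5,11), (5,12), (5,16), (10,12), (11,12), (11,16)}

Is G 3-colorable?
Yes, G is 3-colorable

A valid 3-coloring: color 1: [4, 10, 11]; color 2: [1, 12, 16]; color 3: [0, 3, 5].
(χ(G) = 3 ≤ 3.)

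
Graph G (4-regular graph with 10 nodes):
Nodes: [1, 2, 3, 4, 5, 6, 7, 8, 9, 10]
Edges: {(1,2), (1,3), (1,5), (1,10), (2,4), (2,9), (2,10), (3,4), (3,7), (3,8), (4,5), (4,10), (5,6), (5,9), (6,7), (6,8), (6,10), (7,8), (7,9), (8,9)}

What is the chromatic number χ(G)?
χ(G) = 4

Clique number ω(G) = 3 (lower bound: χ ≥ ω).
Suppose a proper 3-coloring c exists. The clique [1, 2, 10] takes 3 distinct colors; by symmetry let c(1) = 1, c(2) = 2, c(10) = 3.
- Vertex 4: neighbors [2, 10] already have colors [2, 3] ⇒ c(4) = 1.
- Vertex 6: neighbors [10] already have colors [3]; try each remaining color.
- Case c(6) = 1:
  - Vertex 7: neighbors [6] already have colors [1]; try each remaining color.
  - Case c(7) = 2:
    - Vertex 8: neighbors [6, 7] already have colors [1, 2] ⇒ c(8) = 3.
    - Vertex 3: neighbors [1, 7, 8] already have colors [1, 2, 3] — all 3 colors blocked. Contradiction.
  - Case c(7) = 3:
    - Vertex 8: neighbors [6, 7] already have colors [1, 3] ⇒ c(8) = 2.
    - Vertex 3: neighbors [1, 8, 7] already have colors [1, 2, 3] — all 3 colors blocked. Contradiction.
- Case c(6) = 2:
  - Vertex 5: neighbors [1, 6] already have colors [1, 2] ⇒ c(5) = 3.
  - Vertex 9: neighbors [2, 5] already have colors [2, 3] ⇒ c(9) = 1.
  - Vertex 7: neighbors [9, 6] already have colors [1, 2] ⇒ c(7) = 3.
  - Vertex 8: neighbors [9, 6, 7] already have colors [1, 2, 3] — all 3 colors blocked. Contradiction.
Every case ends in a contradiction, so G has no proper 3-coloring (χ ≥ 4).
The coloring below uses 4 colors, so χ(G) = 4.
A valid 4-coloring: color 1: [2, 5, 7]; color 2: [3, 6, 9]; color 3: [8, 10]; color 4: [1, 4].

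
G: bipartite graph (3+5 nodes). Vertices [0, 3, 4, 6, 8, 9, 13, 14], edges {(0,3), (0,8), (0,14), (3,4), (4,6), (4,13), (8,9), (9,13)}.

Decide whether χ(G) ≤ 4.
A valid 4-coloring: color 1: [0, 4, 9]; color 2: [3, 6, 8, 13, 14].
(χ(G) = 2 ≤ 4.)

Yes, G is 4-colorable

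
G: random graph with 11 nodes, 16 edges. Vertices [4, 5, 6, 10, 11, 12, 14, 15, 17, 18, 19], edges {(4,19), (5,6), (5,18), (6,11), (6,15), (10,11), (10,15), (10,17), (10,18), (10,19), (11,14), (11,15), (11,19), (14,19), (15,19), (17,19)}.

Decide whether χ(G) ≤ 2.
No, G is not 2-colorable

The clique on vertices [10, 11, 15, 19] has size 4 > 2, so it alone needs 4 colors.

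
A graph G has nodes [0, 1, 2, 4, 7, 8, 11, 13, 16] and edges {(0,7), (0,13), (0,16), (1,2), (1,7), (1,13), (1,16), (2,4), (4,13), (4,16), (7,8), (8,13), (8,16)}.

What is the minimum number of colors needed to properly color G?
Clique number ω(G) = 2 (lower bound: χ ≥ ω).
The graph is bipartite (no odd cycle), so 2 colors suffice: χ(G) = 2.
A valid 2-coloring: color 1: [0, 1, 4, 8, 11]; color 2: [2, 7, 13, 16].

χ(G) = 2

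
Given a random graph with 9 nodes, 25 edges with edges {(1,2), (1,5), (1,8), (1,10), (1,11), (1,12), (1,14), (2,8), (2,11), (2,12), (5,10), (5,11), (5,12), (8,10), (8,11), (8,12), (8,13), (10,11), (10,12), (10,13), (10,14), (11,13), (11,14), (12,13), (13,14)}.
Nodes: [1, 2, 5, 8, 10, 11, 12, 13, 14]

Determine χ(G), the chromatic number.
Clique number ω(G) = 4 (lower bound: χ ≥ ω).
The clique on [1, 2, 8, 11] has size 4, forcing χ ≥ 4, and the coloring below uses 4 colors, so χ(G) = 4.
A valid 4-coloring: color 1: [1, 13]; color 2: [11, 12]; color 3: [2, 10]; color 4: [5, 8, 14].

χ(G) = 4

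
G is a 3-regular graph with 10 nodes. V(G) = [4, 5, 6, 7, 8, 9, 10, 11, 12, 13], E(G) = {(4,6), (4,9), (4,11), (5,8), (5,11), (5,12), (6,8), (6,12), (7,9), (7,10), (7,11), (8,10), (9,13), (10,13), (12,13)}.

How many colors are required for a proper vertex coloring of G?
Clique number ω(G) = 2 (lower bound: χ ≥ ω).
Odd cycle [6, 12, 13, 9, 4] needs 3 colors (χ ≥ 3).
The coloring below uses 3 colors, so χ(G) = 3.
A valid 3-coloring: color 1: [5, 6, 9, 10]; color 2: [4, 7, 8, 13]; color 3: [11, 12].

χ(G) = 3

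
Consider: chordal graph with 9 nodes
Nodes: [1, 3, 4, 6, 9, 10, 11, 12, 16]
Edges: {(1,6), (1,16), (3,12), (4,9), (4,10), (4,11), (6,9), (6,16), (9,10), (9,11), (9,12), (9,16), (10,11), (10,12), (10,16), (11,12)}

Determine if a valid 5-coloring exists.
Yes, G is 5-colorable

A valid 5-coloring: color 1: [1, 3, 9]; color 2: [6, 10]; color 3: [11, 16]; color 4: [4, 12].
(χ(G) = 4 ≤ 5.)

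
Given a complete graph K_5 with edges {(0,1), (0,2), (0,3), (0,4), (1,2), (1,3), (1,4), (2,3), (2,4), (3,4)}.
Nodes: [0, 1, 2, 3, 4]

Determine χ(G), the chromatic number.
Clique number ω(G) = 5 (lower bound: χ ≥ ω).
The clique on [0, 1, 2, 3, 4] has size 5, forcing χ ≥ 5, and the coloring below uses 5 colors, so χ(G) = 5.
A valid 5-coloring: color 1: [2]; color 2: [0]; color 3: [4]; color 4: [3]; color 5: [1].

χ(G) = 5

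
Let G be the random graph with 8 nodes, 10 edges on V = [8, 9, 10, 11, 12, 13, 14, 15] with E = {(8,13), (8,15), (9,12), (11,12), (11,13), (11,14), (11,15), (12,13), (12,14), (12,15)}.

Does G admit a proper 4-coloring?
A valid 4-coloring: color 1: [8, 10, 12]; color 2: [9, 11]; color 3: [13, 14, 15].
(χ(G) = 3 ≤ 4.)

Yes, G is 4-colorable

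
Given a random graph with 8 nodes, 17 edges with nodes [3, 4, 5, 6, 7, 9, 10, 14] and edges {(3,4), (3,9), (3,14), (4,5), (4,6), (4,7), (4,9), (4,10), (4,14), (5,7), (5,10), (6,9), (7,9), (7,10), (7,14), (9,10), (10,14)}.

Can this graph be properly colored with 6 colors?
A valid 6-coloring: color 1: [4]; color 2: [5, 9, 14]; color 3: [3, 6, 10]; color 4: [7].
(χ(G) = 4 ≤ 6.)

Yes, G is 6-colorable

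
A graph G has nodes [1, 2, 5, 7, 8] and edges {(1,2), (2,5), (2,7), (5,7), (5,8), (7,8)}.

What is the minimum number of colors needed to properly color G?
χ(G) = 3

Clique number ω(G) = 3 (lower bound: χ ≥ ω).
The clique on [5, 7, 8] has size 3, forcing χ ≥ 3, and the coloring below uses 3 colors, so χ(G) = 3.
A valid 3-coloring: color 1: [1, 5]; color 2: [2, 8]; color 3: [7].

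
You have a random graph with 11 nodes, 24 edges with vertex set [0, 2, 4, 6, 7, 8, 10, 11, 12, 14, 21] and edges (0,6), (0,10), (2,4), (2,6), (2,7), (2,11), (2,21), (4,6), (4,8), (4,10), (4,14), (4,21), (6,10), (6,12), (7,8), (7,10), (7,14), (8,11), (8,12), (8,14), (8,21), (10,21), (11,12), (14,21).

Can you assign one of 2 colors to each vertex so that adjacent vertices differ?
No, G is not 2-colorable

The clique on vertices [4, 8, 14, 21] has size 4 > 2, so it alone needs 4 colors.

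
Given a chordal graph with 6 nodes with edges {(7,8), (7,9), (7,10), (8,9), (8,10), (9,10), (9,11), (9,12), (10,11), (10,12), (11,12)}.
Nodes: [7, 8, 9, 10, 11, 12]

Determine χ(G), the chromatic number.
χ(G) = 4

Clique number ω(G) = 4 (lower bound: χ ≥ ω).
The clique on [7, 8, 9, 10] has size 4, forcing χ ≥ 4, and the coloring below uses 4 colors, so χ(G) = 4.
A valid 4-coloring: color 1: [10]; color 2: [9]; color 3: [8, 11]; color 4: [7, 12].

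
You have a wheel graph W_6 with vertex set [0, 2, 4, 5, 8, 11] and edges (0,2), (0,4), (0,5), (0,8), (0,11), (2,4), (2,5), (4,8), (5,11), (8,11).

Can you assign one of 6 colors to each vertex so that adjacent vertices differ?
A valid 6-coloring: color 1: [0]; color 2: [4, 5]; color 3: [2, 11]; color 4: [8].
(χ(G) = 4 ≤ 6.)

Yes, G is 6-colorable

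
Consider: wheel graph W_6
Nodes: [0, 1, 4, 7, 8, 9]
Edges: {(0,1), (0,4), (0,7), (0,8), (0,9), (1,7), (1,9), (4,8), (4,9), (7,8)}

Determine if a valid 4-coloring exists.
A valid 4-coloring: color 1: [0]; color 2: [1, 8]; color 3: [7, 9]; color 4: [4].
(χ(G) = 4 ≤ 4.)

Yes, G is 4-colorable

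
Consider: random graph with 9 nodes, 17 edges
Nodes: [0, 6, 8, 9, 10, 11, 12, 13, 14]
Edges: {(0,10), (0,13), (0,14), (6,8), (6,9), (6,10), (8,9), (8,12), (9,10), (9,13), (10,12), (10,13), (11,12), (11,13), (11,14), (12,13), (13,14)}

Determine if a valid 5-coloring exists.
Yes, G is 5-colorable

A valid 5-coloring: color 1: [6, 13]; color 2: [8, 10, 14]; color 3: [0, 9, 12]; color 4: [11].
(χ(G) = 4 ≤ 5.)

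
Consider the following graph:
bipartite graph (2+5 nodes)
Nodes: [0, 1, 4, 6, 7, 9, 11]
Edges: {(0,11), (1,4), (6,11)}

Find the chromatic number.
Clique number ω(G) = 2 (lower bound: χ ≥ ω).
The graph is bipartite (no odd cycle), so 2 colors suffice: χ(G) = 2.
A valid 2-coloring: color 1: [4, 7, 9, 11]; color 2: [0, 1, 6].

χ(G) = 2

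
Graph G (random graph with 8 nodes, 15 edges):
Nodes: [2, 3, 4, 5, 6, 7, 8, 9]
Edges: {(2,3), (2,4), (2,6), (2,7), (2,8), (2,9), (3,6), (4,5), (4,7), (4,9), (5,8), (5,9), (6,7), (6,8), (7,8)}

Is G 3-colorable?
No, G is not 3-colorable

The clique on vertices [2, 6, 7, 8] has size 4 > 3, so it alone needs 4 colors.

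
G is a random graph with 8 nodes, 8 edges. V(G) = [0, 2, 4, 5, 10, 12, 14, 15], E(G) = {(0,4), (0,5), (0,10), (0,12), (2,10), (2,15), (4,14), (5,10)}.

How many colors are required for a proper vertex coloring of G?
χ(G) = 3

Clique number ω(G) = 3 (lower bound: χ ≥ ω).
The clique on [0, 5, 10] has size 3, forcing χ ≥ 3, and the coloring below uses 3 colors, so χ(G) = 3.
A valid 3-coloring: color 1: [0, 2, 14]; color 2: [4, 10, 12, 15]; color 3: [5].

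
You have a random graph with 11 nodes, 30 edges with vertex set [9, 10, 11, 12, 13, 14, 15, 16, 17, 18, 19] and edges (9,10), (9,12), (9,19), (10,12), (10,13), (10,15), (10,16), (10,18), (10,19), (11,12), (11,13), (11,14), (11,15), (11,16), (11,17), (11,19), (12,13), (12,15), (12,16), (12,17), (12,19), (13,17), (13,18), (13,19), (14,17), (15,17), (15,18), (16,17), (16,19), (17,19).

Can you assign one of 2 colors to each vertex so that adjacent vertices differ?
No, G is not 2-colorable

The clique on vertices [11, 12, 16, 17, 19] has size 5 > 2, so it alone needs 5 colors.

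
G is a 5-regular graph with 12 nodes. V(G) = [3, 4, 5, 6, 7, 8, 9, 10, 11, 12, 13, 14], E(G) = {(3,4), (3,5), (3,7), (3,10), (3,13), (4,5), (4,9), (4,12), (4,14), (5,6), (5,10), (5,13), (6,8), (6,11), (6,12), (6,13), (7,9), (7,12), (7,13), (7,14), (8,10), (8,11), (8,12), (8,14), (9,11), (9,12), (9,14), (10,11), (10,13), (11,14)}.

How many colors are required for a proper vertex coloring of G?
χ(G) = 4

Clique number ω(G) = 4 (lower bound: χ ≥ ω).
The clique on [3, 5, 10, 13] has size 4, forcing χ ≥ 4, and the coloring below uses 4 colors, so χ(G) = 4.
A valid 4-coloring: color 1: [4, 6, 7, 10]; color 2: [12, 13, 14]; color 3: [5, 8, 9]; color 4: [3, 11].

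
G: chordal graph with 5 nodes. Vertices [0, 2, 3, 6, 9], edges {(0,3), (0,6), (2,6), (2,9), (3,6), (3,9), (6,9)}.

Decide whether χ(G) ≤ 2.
The clique on vertices [0, 3, 6] has size 3 > 2, so it alone needs 3 colors.

No, G is not 2-colorable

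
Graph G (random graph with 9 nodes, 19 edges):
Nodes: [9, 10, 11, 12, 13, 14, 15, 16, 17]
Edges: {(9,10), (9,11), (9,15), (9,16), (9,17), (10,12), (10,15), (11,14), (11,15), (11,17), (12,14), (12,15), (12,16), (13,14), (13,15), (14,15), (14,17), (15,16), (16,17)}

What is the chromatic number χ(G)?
χ(G) = 4

Clique number ω(G) = 3 (lower bound: χ ≥ ω).
Odd cycle [14, 11, 9, 16, 12] needs 3 colors (χ ≥ 3).
Vertex 15 is adjacent to every vertex of [9, 11, 12, 14, 16], which already need 3 colors among themselves, so 15 needs a new color (χ ≥ 4).
The coloring below uses 4 colors, so χ(G) = 4.
A valid 4-coloring: color 1: [15, 17]; color 2: [9, 14]; color 3: [10, 11, 13, 16]; color 4: [12].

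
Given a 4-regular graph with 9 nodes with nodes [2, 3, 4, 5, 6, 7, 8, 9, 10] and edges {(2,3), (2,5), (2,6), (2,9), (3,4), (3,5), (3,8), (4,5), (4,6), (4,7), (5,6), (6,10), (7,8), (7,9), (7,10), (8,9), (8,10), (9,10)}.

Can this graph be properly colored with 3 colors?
No, G is not 3-colorable

The clique on vertices [7, 8, 9, 10] has size 4 > 3, so it alone needs 4 colors.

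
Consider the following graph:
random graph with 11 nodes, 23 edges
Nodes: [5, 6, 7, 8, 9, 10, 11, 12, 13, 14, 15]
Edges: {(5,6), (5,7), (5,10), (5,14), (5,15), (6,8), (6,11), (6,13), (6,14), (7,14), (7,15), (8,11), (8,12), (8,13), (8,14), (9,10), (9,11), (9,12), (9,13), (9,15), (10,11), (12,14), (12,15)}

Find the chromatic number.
Clique number ω(G) = 3 (lower bound: χ ≥ ω).
The clique on [5, 6, 14] has size 3, forcing χ ≥ 3, and the coloring below uses 3 colors, so χ(G) = 3.
A valid 3-coloring: color 1: [5, 8, 9]; color 2: [11, 13, 14, 15]; color 3: [6, 7, 10, 12].

χ(G) = 3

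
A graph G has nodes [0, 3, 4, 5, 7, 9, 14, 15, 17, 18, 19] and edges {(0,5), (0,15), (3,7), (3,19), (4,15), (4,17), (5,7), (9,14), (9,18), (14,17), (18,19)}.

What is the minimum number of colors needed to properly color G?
Clique number ω(G) = 2 (lower bound: χ ≥ ω).
Odd cycle [3, 19, 18, 9, 14, 17, 4, 15, 0, 5, 7] needs 3 colors (χ ≥ 3).
The coloring below uses 3 colors, so χ(G) = 3.
A valid 3-coloring: color 1: [3, 4, 5, 14, 18]; color 2: [7, 9, 15, 17, 19]; color 3: [0].

χ(G) = 3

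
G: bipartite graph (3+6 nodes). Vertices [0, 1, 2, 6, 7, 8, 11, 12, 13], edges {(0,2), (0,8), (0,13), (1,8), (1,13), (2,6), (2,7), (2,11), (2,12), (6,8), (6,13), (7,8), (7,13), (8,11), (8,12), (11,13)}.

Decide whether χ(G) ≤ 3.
A valid 3-coloring: color 1: [2, 8, 13]; color 2: [0, 1, 6, 7, 11, 12].
(χ(G) = 2 ≤ 3.)

Yes, G is 3-colorable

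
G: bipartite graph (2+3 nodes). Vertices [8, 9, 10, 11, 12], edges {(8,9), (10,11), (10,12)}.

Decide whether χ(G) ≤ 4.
Yes, G is 4-colorable

A valid 4-coloring: color 1: [8, 10]; color 2: [9, 11, 12].
(χ(G) = 2 ≤ 4.)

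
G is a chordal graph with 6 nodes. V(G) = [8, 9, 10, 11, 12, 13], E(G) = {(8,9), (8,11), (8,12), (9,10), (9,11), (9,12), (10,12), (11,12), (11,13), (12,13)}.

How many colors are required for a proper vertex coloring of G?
χ(G) = 4

Clique number ω(G) = 4 (lower bound: χ ≥ ω).
The clique on [8, 9, 11, 12] has size 4, forcing χ ≥ 4, and the coloring below uses 4 colors, so χ(G) = 4.
A valid 4-coloring: color 1: [12]; color 2: [10, 11]; color 3: [9, 13]; color 4: [8].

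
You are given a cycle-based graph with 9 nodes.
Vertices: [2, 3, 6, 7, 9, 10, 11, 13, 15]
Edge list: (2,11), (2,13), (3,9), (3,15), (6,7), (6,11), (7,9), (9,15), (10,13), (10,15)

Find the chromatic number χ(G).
χ(G) = 3

Clique number ω(G) = 3 (lower bound: χ ≥ ω).
The clique on [3, 9, 15] has size 3, forcing χ ≥ 3, and the coloring below uses 3 colors, so χ(G) = 3.
A valid 3-coloring: color 1: [7, 11, 13, 15]; color 2: [2, 6, 9, 10]; color 3: [3].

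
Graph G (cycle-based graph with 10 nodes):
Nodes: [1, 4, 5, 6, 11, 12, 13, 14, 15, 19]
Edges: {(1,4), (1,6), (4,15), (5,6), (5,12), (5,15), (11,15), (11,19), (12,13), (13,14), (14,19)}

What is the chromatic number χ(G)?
χ(G) = 3

Clique number ω(G) = 2 (lower bound: χ ≥ ω).
Odd cycle [6, 1, 4, 15, 5] needs 3 colors (χ ≥ 3).
The coloring below uses 3 colors, so χ(G) = 3.
A valid 3-coloring: color 1: [1, 5, 13, 19]; color 2: [6, 12, 14, 15]; color 3: [4, 11].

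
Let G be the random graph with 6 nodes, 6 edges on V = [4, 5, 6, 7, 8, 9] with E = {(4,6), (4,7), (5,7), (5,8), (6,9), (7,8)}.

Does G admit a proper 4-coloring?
A valid 4-coloring: color 1: [6, 7]; color 2: [4, 5, 9]; color 3: [8].
(χ(G) = 3 ≤ 4.)

Yes, G is 4-colorable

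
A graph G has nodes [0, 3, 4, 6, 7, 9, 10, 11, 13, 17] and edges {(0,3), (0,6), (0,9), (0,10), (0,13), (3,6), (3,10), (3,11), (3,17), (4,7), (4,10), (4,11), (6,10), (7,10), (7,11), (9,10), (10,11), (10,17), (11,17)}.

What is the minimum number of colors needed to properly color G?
χ(G) = 4

Clique number ω(G) = 4 (lower bound: χ ≥ ω).
The clique on [0, 3, 6, 10] has size 4, forcing χ ≥ 4, and the coloring below uses 4 colors, so χ(G) = 4.
A valid 4-coloring: color 1: [10, 13]; color 2: [3, 4, 9]; color 3: [0, 11]; color 4: [6, 7, 17].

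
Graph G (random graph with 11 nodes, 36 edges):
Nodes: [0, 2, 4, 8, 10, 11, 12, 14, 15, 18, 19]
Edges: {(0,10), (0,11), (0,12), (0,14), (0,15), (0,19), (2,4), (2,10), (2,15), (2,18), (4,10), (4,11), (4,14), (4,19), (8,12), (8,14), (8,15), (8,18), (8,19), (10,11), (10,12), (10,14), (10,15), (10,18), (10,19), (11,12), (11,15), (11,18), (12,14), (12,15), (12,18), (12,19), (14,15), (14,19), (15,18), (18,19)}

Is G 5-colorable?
A valid 5-coloring: color 1: [8, 10]; color 2: [2, 12]; color 3: [15, 19]; color 4: [0, 4, 18]; color 5: [11, 14].
(χ(G) = 5 ≤ 5.)

Yes, G is 5-colorable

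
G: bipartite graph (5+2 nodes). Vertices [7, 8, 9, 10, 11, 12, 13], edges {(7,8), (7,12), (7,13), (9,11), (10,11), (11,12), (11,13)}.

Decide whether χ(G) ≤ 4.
A valid 4-coloring: color 1: [7, 11]; color 2: [8, 9, 10, 12, 13].
(χ(G) = 2 ≤ 4.)

Yes, G is 4-colorable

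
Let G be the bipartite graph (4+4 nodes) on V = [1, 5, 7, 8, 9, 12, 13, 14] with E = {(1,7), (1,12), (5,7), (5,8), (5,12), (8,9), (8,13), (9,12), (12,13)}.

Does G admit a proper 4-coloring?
Yes, G is 4-colorable

A valid 4-coloring: color 1: [7, 8, 12, 14]; color 2: [1, 5, 9, 13].
(χ(G) = 2 ≤ 4.)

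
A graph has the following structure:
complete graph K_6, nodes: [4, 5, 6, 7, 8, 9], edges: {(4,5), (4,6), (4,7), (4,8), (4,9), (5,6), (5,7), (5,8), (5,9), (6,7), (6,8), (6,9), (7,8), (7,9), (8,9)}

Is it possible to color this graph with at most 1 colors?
No, G is not 1-colorable

The clique on vertices [4, 5, 6, 7, 8, 9] has size 6 > 1, so it alone needs 6 colors.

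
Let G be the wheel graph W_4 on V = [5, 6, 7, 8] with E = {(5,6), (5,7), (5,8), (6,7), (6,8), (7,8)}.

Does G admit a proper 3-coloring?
No, G is not 3-colorable

The clique on vertices [5, 6, 7, 8] has size 4 > 3, so it alone needs 4 colors.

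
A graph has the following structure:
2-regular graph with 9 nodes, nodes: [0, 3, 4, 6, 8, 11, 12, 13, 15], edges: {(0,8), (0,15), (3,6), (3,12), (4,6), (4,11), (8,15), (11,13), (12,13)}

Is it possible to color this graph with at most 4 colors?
Yes, G is 4-colorable

A valid 4-coloring: color 1: [6, 11, 12, 15]; color 2: [0, 3, 4, 13]; color 3: [8].
(χ(G) = 3 ≤ 4.)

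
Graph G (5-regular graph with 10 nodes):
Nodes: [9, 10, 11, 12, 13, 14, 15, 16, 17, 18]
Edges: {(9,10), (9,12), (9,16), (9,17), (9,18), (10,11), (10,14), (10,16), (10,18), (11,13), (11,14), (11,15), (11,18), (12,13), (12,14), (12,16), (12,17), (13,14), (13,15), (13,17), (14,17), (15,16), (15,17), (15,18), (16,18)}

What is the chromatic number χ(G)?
χ(G) = 4

Clique number ω(G) = 4 (lower bound: χ ≥ ω).
The clique on [9, 10, 16, 18] has size 4, forcing χ ≥ 4, and the coloring below uses 4 colors, so χ(G) = 4.
A valid 4-coloring: color 1: [11, 16, 17]; color 2: [12, 18]; color 3: [9, 14, 15]; color 4: [10, 13].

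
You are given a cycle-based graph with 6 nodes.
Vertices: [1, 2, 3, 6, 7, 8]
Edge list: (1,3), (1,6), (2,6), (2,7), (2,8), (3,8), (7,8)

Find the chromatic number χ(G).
Clique number ω(G) = 3 (lower bound: χ ≥ ω).
The clique on [2, 7, 8] has size 3, forcing χ ≥ 3, and the coloring below uses 3 colors, so χ(G) = 3.
A valid 3-coloring: color 1: [6, 8]; color 2: [1, 2]; color 3: [3, 7].

χ(G) = 3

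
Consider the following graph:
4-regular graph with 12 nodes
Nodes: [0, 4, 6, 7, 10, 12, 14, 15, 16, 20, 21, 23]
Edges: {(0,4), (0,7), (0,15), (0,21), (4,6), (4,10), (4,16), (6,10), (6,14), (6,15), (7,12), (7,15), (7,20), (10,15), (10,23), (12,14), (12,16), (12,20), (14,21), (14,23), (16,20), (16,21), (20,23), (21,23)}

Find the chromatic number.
Clique number ω(G) = 3 (lower bound: χ ≥ ω).
The clique on [0, 7, 15] has size 3, forcing χ ≥ 3, and the coloring below uses 3 colors, so χ(G) = 3.
A valid 3-coloring: color 1: [0, 6, 12, 23]; color 2: [7, 10, 14, 16]; color 3: [4, 15, 20, 21].

χ(G) = 3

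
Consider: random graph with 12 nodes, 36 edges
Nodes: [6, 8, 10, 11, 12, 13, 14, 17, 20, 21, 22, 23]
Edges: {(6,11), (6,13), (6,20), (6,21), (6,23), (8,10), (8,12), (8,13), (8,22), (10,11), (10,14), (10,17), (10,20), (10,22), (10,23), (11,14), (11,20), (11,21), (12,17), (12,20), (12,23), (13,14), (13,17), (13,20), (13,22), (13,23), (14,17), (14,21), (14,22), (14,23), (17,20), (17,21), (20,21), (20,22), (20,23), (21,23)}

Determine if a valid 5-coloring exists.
Yes, G is 5-colorable

A valid 5-coloring: color 1: [8, 14, 20]; color 2: [11, 17, 22, 23]; color 3: [10, 12, 13, 21]; color 4: [6].
(χ(G) = 4 ≤ 5.)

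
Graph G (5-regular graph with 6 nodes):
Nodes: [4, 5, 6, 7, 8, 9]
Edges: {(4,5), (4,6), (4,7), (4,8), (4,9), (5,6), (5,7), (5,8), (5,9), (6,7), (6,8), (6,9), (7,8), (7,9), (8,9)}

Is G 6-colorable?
A valid 6-coloring: color 1: [6]; color 2: [4]; color 3: [8]; color 4: [5]; color 5: [7]; color 6: [9].
(χ(G) = 6 ≤ 6.)

Yes, G is 6-colorable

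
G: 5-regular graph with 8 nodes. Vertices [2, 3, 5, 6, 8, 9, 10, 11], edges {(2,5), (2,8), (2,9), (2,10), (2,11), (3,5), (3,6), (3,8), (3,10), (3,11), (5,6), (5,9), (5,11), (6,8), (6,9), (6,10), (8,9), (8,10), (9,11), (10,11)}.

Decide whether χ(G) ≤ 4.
Yes, G is 4-colorable

A valid 4-coloring: color 1: [2, 3]; color 2: [9, 10]; color 3: [6, 11]; color 4: [5, 8].
(χ(G) = 4 ≤ 4.)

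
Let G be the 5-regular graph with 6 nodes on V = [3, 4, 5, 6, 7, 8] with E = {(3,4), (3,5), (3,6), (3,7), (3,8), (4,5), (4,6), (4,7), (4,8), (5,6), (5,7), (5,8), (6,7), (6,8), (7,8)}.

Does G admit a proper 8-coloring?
A valid 8-coloring: color 1: [7]; color 2: [3]; color 3: [6]; color 4: [5]; color 5: [4]; color 6: [8].
(χ(G) = 6 ≤ 8.)

Yes, G is 8-colorable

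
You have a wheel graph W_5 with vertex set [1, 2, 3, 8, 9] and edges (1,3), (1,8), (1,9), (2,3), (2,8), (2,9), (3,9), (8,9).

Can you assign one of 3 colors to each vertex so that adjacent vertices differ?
Yes, G is 3-colorable

A valid 3-coloring: color 1: [9]; color 2: [1, 2]; color 3: [3, 8].
(χ(G) = 3 ≤ 3.)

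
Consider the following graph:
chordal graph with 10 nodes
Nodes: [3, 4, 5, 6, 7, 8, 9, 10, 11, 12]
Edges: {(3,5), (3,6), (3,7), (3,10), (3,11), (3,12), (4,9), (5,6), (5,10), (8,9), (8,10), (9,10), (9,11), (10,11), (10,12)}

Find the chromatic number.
χ(G) = 3

Clique number ω(G) = 3 (lower bound: χ ≥ ω).
The clique on [8, 9, 10] has size 3, forcing χ ≥ 3, and the coloring below uses 3 colors, so χ(G) = 3.
A valid 3-coloring: color 1: [4, 6, 7, 10]; color 2: [3, 9]; color 3: [5, 8, 11, 12].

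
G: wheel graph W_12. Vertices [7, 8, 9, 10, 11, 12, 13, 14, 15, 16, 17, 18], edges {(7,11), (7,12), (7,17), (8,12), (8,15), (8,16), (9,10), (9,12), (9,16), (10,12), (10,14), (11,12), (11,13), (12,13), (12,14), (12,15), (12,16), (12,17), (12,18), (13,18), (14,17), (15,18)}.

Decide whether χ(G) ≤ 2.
The clique on vertices [7, 12, 17] has size 3 > 2, so it alone needs 3 colors.

No, G is not 2-colorable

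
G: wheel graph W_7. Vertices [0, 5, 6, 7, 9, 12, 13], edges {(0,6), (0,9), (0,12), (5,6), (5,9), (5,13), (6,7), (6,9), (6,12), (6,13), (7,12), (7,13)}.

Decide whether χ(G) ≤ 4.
Yes, G is 4-colorable

A valid 4-coloring: color 1: [6]; color 2: [9, 12, 13]; color 3: [0, 5, 7].
(χ(G) = 3 ≤ 4.)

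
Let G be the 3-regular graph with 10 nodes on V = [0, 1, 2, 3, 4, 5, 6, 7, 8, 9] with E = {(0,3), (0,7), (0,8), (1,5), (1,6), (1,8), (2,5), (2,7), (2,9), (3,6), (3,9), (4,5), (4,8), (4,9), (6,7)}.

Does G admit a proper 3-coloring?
A valid 3-coloring: color 1: [0, 2, 4, 6]; color 2: [5, 7, 8, 9]; color 3: [1, 3].
(χ(G) = 3 ≤ 3.)

Yes, G is 3-colorable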